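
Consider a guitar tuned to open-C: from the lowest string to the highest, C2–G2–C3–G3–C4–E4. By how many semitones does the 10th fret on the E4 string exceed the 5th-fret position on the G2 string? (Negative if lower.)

E4 at fret 10 → D5 (MIDI 74); G2 at fret 5 → C3 (MIDI 48).
74 − 48 = 26, so the two pitches are 26 semitones apart.

26 semitones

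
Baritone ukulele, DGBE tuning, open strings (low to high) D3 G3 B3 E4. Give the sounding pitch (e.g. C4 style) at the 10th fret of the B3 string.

Each fret is one semitone, so B3 + 10 = A4.

A4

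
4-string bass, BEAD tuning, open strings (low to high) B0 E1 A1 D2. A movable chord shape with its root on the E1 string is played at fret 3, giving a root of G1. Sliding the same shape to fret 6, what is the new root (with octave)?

A#1

Moving from fret 3 to fret 6 shifts the root by 3 semitones.
G1 up 3 semitones is A#1.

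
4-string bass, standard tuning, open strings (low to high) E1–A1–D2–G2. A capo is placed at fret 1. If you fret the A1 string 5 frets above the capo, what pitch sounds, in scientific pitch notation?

D#2

The capo raises the open A1 by 1 semitone to A#1; fretting 5 more gives A1 + 1 + 5 = A1 + 6 semitones = D#2.
(Also written Eb.)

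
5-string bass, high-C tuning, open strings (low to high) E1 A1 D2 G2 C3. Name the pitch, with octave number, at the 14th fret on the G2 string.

The open G2 string plus 14 semitones: G–G#–A–A#–…–G–G#–A.
The walk passes from B into C once, so the octave number goes from 2 to 3.

A3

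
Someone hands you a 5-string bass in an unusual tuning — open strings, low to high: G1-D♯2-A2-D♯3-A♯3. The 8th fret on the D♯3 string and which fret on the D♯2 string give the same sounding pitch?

Fret 8 on D♯3 is MIDI 51 + 8 = 59 (B3). On the D♯2 string (open MIDI 39), that pitch is 59 − 39 = fret 20.

20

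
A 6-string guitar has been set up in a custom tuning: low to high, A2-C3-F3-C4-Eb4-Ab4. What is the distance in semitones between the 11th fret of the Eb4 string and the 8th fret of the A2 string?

Eb4 at fret 11 → D5 (MIDI 74); A2 at fret 8 → F3 (MIDI 53).
74 − 53 = 21, so the two pitches are 21 semitones apart, with D5 the higher.

21 semitones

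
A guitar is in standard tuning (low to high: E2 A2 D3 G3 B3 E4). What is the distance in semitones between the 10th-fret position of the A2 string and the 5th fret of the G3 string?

5 semitones

A2 at fret 10 → G3 (MIDI 55); G3 at fret 5 → C4 (MIDI 60).
55 − 60 = -5, so the two pitches are 5 semitones apart, with C4 the higher.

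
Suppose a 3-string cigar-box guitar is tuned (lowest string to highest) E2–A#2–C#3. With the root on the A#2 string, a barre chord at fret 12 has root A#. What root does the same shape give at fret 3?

Moving from fret 12 to fret 3 shifts the root by -9 semitones.
A# down 9 semitones is C#.

C#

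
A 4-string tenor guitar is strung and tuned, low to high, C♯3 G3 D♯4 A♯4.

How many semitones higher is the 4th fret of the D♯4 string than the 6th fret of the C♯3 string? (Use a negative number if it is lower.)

12 semitones

D♯4 at fret 4 → G4 (MIDI 67); C♯3 at fret 6 → G3 (MIDI 55).
67 − 55 = 12, so the two pitches are 12 semitones apart.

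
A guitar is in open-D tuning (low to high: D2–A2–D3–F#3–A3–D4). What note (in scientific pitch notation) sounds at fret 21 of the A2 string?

F#4

The open A2 string plus 21 semitones: A–A#–B–C–…–E–F–F#.
The walk passes from B into C 2 times, so the octave number goes from 2 to 4.
(Equivalently spelled Gb4.)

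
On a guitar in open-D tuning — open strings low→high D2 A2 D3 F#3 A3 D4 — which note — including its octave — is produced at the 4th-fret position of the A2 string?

C#3

The open A2 string plus 4 semitones: A–A#–B–C–C#.
The walk passes from B into C once, so the octave number goes from 2 to 3.
(Equivalently spelled Db3.)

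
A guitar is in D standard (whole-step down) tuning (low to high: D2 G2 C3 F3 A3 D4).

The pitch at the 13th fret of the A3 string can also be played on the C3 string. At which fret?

22

Fret 13 on A3 is MIDI 57 + 13 = 70 (A#4). On the C3 string (open MIDI 48), that pitch is 70 − 48 = fret 22.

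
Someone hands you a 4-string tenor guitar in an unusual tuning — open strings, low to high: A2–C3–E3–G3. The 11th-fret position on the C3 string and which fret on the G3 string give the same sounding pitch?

4

C3 at fret 11 is C3 + 11 semitones = B3.
The open G3 string is 7 semitones above the open C3, so the same pitch on the G3 string lies at fret 11 − 7 = 4.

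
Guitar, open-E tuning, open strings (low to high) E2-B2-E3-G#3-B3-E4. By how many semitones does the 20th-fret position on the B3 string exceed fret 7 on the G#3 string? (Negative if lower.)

B3 at fret 20 → G5 (MIDI 79); G#3 at fret 7 → D#4 (MIDI 63).
79 − 63 = 16, so the two pitches are 16 semitones apart.

16 semitones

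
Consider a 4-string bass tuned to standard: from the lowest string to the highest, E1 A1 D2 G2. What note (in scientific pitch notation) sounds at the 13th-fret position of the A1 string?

Each fret is one semitone, so A1 + 13 = A♯2.
(Equivalently spelled B♭2.)

A♯2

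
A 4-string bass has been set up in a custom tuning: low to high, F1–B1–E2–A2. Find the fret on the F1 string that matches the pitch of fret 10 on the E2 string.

21

Fret 10 on E2 is MIDI 40 + 10 = 50 (D3). On the F1 string (open MIDI 29), that pitch is 50 − 29 = fret 21.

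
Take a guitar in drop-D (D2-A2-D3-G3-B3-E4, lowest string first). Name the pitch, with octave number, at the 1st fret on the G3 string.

G#3

The open G3 string plus 1 semitone: G–G#.
No B→C boundary is crossed, so the octave stays at 3.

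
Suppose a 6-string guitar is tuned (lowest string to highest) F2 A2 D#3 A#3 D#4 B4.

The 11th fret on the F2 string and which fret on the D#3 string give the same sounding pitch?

F2 at fret 11 is F2 + 11 semitones = E3.
The open D#3 string is 10 semitones above the open F2, so the same pitch on the D#3 string lies at fret 11 − 10 = 1.

1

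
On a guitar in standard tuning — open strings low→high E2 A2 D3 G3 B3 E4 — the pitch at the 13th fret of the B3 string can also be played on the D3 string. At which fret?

Fret 13 on B3 is MIDI 59 + 13 = 72 (C5). On the D3 string (open MIDI 50), that pitch is 72 − 50 = fret 22.

22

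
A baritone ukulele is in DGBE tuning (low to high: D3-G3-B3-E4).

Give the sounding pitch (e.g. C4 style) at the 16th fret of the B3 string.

D#5

B3 is MIDI 59. Adding 16 gives 75, which is D#5.
(Equivalently spelled Eb5.)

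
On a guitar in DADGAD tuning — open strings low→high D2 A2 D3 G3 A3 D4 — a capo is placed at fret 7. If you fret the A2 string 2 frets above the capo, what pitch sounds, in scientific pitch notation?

F♯3

The capo raises the open A2 by 7 semitones to E3; fretting 2 more gives A2 + 7 + 2 = A2 + 9 semitones = F♯3.
(Also written G♭.)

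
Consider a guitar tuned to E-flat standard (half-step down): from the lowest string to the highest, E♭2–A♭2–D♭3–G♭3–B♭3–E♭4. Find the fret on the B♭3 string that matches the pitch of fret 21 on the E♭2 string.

Fret 21 on E♭2 is MIDI 39 + 21 = 60 (C4). On the B♭3 string (open MIDI 58), that pitch is 60 − 58 = fret 2.

2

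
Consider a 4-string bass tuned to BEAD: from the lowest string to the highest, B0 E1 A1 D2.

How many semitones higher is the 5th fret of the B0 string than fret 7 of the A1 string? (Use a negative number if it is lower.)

B0 at fret 5 → E1 (MIDI 28); A1 at fret 7 → E2 (MIDI 40).
28 − 40 = -12, so the two pitches are 12 semitones apart.

-12 semitones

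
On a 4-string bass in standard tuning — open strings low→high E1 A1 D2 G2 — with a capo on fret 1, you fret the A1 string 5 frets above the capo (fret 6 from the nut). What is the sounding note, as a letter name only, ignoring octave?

D#

The capo raises the open A1 by 1 semitone to A#1; fretting 5 more gives A1 + 1 + 5 = A1 + 6 semitones, landing on D#.
(Also written Eb.)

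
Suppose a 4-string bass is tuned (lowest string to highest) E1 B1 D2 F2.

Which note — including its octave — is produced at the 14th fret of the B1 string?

D♭3

The open B1 string plus 14 semitones: B–C–Db–D–…–B–C–Db.
The walk passes from B into C 2 times, so the octave number goes from 1 to 3.
(Equivalently spelled C♯3.)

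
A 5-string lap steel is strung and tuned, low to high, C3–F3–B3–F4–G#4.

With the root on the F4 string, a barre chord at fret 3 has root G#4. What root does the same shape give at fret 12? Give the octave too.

Moving from fret 3 to fret 12 shifts the root by 9 semitones.
G#4 up 9 semitones is F5.

F5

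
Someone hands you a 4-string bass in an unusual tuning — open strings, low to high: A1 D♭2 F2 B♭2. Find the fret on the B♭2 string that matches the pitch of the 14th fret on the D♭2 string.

D♭2 at fret 14 is D♭2 + 14 semitones = E♭3.
The open B♭2 string is 9 semitones above the open D♭2, so the same pitch on the B♭2 string lies at fret 14 − 9 = 5.

5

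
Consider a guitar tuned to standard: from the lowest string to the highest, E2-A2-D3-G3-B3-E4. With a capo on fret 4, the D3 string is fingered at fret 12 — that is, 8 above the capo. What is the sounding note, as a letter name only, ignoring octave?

The capo raises the open D3 by 4 semitones to F#3; fretting 8 more gives D3 + 4 + 8 = D3 + 12 semitones, landing on D.

D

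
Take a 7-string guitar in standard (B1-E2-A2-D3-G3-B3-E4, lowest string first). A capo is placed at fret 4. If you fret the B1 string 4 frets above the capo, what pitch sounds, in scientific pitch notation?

G2

The capo raises the open B1 by 4 semitones to D#2; fretting 4 more gives B1 + 4 + 4 = B1 + 8 semitones = G2.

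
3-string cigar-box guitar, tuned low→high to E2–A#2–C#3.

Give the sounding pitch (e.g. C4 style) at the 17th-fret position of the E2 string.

A3

Each fret is one semitone, so E2 + 17 = A3.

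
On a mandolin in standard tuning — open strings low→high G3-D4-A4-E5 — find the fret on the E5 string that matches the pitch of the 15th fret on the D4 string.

1

Fret 15 on D4 is MIDI 62 + 15 = 77 (F5). On the E5 string (open MIDI 76), that pitch is 77 − 76 = fret 1.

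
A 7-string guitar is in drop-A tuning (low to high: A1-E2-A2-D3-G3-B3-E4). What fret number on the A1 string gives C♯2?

C♯2 is 4 semitones above the open A1 (A–A#–B–C–C#), so it sits at fret 4.

4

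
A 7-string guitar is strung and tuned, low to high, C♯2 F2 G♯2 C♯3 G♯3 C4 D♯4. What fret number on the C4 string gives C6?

24

C6 is 24 semitones above the open C4 (C–C#–D–D#–…–A#–B–C), so it sits at fret 24.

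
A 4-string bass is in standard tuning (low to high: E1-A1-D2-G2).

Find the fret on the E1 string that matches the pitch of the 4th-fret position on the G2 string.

19

Fret 4 on G2 is MIDI 43 + 4 = 47 (B2). On the E1 string (open MIDI 28), that pitch is 47 − 28 = fret 19.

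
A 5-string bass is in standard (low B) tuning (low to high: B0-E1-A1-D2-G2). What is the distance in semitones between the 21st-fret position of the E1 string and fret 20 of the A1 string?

4 semitones

E1 at fret 21 → C#3 (MIDI 49); A1 at fret 20 → F3 (MIDI 53).
49 − 53 = -4, so the two pitches are 4 semitones apart, with F3 the higher.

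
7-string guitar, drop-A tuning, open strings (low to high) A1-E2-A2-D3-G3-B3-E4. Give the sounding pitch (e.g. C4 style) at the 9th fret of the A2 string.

The open A2 string plus 9 semitones: A–A#–B–C–C#–D–D#–E–F–F#.
The walk passes from B into C once, so the octave number goes from 2 to 3.
(Equivalently spelled G♭3.)

F♯3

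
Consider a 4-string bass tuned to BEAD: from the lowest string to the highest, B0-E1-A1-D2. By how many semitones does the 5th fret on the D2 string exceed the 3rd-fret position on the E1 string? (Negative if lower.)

12 semitones

D2 at fret 5 → G2 (MIDI 43); E1 at fret 3 → G1 (MIDI 31).
43 − 31 = 12, so the two pitches are 12 semitones apart.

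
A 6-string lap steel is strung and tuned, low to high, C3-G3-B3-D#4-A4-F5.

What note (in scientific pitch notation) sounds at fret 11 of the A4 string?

G#5

A4 is MIDI 69. Adding 11 gives 80, which is G#5.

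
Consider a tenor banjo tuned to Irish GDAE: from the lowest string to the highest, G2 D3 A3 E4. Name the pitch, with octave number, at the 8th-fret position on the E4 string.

C5

The open E4 string plus 8 semitones: E–F–F#–G–G#–A–A#–B–C.
The walk passes from B into C once, so the octave number goes from 4 to 5.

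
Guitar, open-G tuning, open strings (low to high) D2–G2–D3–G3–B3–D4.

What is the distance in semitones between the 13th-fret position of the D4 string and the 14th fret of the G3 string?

D4 at fret 13 → D♯5 (MIDI 75); G3 at fret 14 → A4 (MIDI 69).
75 − 69 = 6, so the two pitches are 6 semitones apart, with D♯5 the higher.

6 semitones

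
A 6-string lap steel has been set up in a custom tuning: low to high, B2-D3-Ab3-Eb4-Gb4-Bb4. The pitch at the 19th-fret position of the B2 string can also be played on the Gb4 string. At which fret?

0

Fret 19 on B2 is MIDI 47 + 19 = 66 (Gb4). On the Gb4 string (open MIDI 66), that pitch is 66 − 66 = fret 0.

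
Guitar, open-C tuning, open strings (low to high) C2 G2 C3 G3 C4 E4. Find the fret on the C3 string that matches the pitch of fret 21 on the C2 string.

Fret 21 on C2 is MIDI 36 + 21 = 57 (A3). On the C3 string (open MIDI 48), that pitch is 57 − 48 = fret 9.

9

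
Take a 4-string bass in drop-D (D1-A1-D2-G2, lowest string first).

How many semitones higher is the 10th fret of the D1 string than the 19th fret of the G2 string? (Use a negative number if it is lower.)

-26 semitones

D1 at fret 10 → C2 (MIDI 36); G2 at fret 19 → D4 (MIDI 62).
36 − 62 = -26, so the two pitches are 26 semitones apart.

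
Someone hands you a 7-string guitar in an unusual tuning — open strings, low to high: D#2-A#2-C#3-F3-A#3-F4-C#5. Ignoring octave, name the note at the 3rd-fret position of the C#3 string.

Each fret is one semitone, so C#3 + 3 = E.

E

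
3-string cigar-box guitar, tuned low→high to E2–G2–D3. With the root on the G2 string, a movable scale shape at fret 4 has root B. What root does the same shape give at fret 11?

Moving from fret 4 to fret 11 shifts the root by 7 semitones.
B up 7 semitones is F#.

F#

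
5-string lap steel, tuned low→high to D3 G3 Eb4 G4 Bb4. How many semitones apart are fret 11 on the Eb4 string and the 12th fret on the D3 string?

12 semitones

Eb4 at fret 11 → D5 (MIDI 74); D3 at fret 12 → D4 (MIDI 62).
74 − 62 = 12, so the two pitches are 12 semitones apart, with D5 the higher.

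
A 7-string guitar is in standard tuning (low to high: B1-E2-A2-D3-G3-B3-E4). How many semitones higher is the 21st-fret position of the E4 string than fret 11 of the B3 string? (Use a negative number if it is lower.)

E4 at fret 21 → C#6 (MIDI 85); B3 at fret 11 → A#4 (MIDI 70).
85 − 70 = 15, so the two pitches are 15 semitones apart.

15 semitones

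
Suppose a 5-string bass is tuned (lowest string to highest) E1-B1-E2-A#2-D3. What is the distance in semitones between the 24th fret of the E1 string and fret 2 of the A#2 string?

E1 at fret 24 → E3 (MIDI 52); A#2 at fret 2 → C3 (MIDI 48).
52 − 48 = 4, so the two pitches are 4 semitones apart, with E3 the higher.

4 semitones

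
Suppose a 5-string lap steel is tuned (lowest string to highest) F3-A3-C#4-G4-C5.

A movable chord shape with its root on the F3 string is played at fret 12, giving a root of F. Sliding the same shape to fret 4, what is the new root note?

A

Moving from fret 12 to fret 4 shifts the root by -8 semitones.
F down 8 semitones is A.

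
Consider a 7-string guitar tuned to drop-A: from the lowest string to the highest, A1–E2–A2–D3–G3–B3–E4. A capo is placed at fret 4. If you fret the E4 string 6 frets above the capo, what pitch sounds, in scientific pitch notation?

D5

The capo raises the open E4 by 4 semitones to G#4; fretting 6 more gives E4 + 4 + 6 = E4 + 10 semitones = D5.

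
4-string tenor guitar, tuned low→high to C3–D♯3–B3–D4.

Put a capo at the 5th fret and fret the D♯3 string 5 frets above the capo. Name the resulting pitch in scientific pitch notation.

The capo raises the open D♯3 by 5 semitones to G♯3; fretting 5 more gives D♯3 + 5 + 5 = D♯3 + 10 semitones = C♯4.
(Also written D♭.)

C♯4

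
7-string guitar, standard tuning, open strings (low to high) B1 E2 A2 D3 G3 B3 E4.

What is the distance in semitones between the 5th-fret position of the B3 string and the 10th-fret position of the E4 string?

B3 at fret 5 → E4 (MIDI 64); E4 at fret 10 → D5 (MIDI 74).
64 − 74 = -10, so the two pitches are 10 semitones apart, with D5 the higher.

10 semitones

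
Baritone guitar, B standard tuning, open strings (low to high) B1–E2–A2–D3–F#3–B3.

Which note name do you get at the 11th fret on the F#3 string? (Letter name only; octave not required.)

Each fret is one semitone, so F#3 + 11 = F.

F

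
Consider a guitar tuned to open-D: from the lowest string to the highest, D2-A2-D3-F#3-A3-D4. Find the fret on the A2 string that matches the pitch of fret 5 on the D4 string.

22

D4 at fret 5 is D4 + 5 semitones = G4.
The open A2 string is 17 semitones below the open D4, so the same pitch on the A2 string lies at fret 5 + 17 = 22.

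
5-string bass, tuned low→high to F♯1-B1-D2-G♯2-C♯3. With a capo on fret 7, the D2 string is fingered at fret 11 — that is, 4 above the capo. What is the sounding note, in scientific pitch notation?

The capo raises the open D2 by 7 semitones to A2; fretting 4 more gives D2 + 7 + 4 = D2 + 11 semitones = C♯3.
(Also written D♭.)

C♯3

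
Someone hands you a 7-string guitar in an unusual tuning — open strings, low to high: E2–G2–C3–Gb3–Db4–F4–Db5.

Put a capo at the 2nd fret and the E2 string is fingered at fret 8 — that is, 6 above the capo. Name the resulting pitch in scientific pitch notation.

C3

The capo raises the open E2 by 2 semitones to Gb2; fretting 6 more gives E2 + 2 + 6 = E2 + 8 semitones = C3.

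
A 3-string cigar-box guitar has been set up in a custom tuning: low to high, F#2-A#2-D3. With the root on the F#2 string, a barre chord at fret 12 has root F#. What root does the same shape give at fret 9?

Moving from fret 12 to fret 9 shifts the root by -3 semitones.
F# down 3 semitones is D#.

D#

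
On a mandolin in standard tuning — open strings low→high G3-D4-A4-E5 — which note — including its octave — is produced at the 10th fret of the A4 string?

A4 is MIDI 69. Adding 10 gives 79, which is G5.

G5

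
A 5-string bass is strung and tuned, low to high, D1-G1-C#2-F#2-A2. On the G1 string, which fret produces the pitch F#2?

F#2 is 11 semitones above the open G1 (G–G#–A–A#–…–E–F–F#), so it sits at fret 11.

11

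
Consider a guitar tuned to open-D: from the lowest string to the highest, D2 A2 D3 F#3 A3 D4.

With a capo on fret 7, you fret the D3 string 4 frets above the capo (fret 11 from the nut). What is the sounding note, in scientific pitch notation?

The capo raises the open D3 by 7 semitones to A3; fretting 4 more gives D3 + 7 + 4 = D3 + 11 semitones = C#4.
(Also written Db.)

C#4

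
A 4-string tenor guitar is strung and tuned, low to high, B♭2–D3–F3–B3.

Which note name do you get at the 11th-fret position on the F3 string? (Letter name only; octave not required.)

Each fret is one semitone, so F3 + 11 = E.

E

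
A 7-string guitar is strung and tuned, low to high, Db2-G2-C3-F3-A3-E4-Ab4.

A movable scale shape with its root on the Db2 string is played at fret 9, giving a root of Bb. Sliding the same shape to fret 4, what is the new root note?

Moving from fret 9 to fret 4 shifts the root by -5 semitones.
Bb down 5 semitones is F.

F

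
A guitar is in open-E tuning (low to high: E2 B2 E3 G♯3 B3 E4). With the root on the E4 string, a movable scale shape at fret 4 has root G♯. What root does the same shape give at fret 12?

Moving from fret 4 to fret 12 shifts the root by 8 semitones.
G♯ up 8 semitones is E.

E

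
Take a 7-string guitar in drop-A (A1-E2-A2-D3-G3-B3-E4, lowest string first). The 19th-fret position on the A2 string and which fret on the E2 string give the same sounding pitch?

Fret 19 on A2 is MIDI 45 + 19 = 64 (E4). On the E2 string (open MIDI 40), that pitch is 64 − 40 = fret 24.

24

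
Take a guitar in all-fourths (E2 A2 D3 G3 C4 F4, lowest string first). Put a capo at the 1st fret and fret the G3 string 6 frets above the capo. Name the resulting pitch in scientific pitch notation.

D4

The capo raises the open G3 by 1 semitone to G#3; fretting 6 more gives G3 + 1 + 6 = G3 + 7 semitones = D4.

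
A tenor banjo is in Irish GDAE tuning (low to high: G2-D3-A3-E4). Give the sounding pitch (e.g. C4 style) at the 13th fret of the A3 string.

Each fret is one semitone, so A3 + 13 = A#4.
(Equivalently spelled Bb4.)

A#4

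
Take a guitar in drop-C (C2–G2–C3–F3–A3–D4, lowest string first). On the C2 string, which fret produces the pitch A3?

21

A3 is 21 semitones above the open C2 (C–C#–D–D#–…–G–G#–A), so it sits at fret 21.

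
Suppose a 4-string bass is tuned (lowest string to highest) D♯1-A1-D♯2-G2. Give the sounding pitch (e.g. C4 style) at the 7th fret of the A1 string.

Each fret is one semitone, so A1 + 7 = E2.

E2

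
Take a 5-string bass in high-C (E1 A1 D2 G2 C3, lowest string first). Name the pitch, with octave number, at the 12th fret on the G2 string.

The open G2 string plus 12 semitones: G–G#–A–A#–…–F–F#–G.
The walk passes from B into C once, so the octave number goes from 2 to 3.

G3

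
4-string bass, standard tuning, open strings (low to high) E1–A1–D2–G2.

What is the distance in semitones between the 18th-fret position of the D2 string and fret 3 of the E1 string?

D2 at fret 18 → G#3 (MIDI 56); E1 at fret 3 → G1 (MIDI 31).
56 − 31 = 25, so the two pitches are 25 semitones apart, with G#3 the higher.

25 semitones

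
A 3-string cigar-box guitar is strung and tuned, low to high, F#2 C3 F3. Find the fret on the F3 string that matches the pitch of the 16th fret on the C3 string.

11

Fret 16 on C3 is MIDI 48 + 16 = 64 (E4). On the F3 string (open MIDI 53), that pitch is 64 − 53 = fret 11.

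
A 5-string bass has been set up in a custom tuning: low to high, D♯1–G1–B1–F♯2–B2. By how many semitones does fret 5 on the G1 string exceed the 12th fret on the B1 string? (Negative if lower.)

-11 semitones

G1 at fret 5 → C2 (MIDI 36); B1 at fret 12 → B2 (MIDI 47).
36 − 47 = -11, so the two pitches are 11 semitones apart.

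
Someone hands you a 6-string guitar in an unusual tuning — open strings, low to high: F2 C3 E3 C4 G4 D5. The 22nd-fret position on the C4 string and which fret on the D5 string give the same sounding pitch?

8

C4 at fret 22 is C4 + 22 semitones = A#5.
The open D5 string is 14 semitones above the open C4, so the same pitch on the D5 string lies at fret 22 − 14 = 8.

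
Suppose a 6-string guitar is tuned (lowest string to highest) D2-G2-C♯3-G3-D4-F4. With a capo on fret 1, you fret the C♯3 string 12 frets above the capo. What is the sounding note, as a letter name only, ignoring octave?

The capo raises the open C♯3 by 1 semitone to D3; fretting 12 more gives C♯3 + 1 + 12 = C♯3 + 13 semitones, landing on D.

D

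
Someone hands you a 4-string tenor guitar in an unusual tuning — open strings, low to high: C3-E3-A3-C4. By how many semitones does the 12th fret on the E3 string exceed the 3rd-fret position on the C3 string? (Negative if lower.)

13 semitones

E3 at fret 12 → E4 (MIDI 64); C3 at fret 3 → D♯3 (MIDI 51).
64 − 51 = 13, so the two pitches are 13 semitones apart.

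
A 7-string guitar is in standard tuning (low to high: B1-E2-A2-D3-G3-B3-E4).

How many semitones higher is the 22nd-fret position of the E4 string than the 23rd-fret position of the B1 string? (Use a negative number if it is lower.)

28 semitones

E4 at fret 22 → D6 (MIDI 86); B1 at fret 23 → A#3 (MIDI 58).
86 − 58 = 28, so the two pitches are 28 semitones apart.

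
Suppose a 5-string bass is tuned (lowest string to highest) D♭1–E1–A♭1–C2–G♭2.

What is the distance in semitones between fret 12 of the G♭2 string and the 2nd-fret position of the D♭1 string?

27 semitones

G♭2 at fret 12 → G♭3 (MIDI 54); D♭1 at fret 2 → E♭1 (MIDI 27).
54 − 27 = 27, so the two pitches are 27 semitones apart, with G♭3 the higher.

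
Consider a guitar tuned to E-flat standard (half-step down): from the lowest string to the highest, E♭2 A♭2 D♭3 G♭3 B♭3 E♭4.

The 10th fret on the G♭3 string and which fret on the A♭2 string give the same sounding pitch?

Fret 10 on G♭3 is MIDI 54 + 10 = 64 (E4). On the A♭2 string (open MIDI 44), that pitch is 64 − 44 = fret 20.

20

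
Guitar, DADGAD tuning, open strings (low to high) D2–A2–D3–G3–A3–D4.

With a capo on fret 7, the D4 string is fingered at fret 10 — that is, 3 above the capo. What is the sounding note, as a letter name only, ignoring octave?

C

The capo raises the open D4 by 7 semitones to A4; fretting 3 more gives D4 + 7 + 3 = D4 + 10 semitones, landing on C.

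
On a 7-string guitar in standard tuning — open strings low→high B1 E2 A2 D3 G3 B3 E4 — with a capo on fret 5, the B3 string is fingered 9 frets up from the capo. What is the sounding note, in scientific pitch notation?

The capo raises the open B3 by 5 semitones to E4; fretting 9 more gives B3 + 5 + 9 = B3 + 14 semitones = C#5.

C#5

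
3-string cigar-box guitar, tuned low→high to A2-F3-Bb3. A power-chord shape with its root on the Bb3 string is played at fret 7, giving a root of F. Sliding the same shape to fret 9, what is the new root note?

G

Moving from fret 7 to fret 9 shifts the root by 2 semitones.
F up 2 semitones is G.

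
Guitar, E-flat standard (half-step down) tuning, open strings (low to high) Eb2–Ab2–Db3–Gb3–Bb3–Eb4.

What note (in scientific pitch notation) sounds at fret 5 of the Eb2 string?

Eb2 is MIDI 39. Adding 5 gives 44, which is Ab2.

Ab2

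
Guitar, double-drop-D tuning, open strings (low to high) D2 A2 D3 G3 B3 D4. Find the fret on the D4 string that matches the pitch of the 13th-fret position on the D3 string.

1

D3 at fret 13 is D3 + 13 semitones = D#4.
The open D4 string is 12 semitones above the open D3, so the same pitch on the D4 string lies at fret 13 − 12 = 1.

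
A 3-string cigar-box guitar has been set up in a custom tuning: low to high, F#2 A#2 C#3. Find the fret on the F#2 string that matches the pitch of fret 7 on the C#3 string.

14

C#3 at fret 7 is C#3 + 7 semitones = G#3.
The open F#2 string is 7 semitones below the open C#3, so the same pitch on the F#2 string lies at fret 7 + 7 = 14.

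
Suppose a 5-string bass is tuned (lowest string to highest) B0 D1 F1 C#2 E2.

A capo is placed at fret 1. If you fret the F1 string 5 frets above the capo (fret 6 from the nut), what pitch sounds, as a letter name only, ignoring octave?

B

The capo raises the open F1 by 1 semitone to F#1; fretting 5 more gives F1 + 1 + 5 = F1 + 6 semitones, landing on B.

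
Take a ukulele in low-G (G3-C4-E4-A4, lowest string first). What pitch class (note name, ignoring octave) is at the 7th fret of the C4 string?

G

C4 is MIDI 60. Adding 7 gives 67; 67 mod 12 = 7, i.e. G.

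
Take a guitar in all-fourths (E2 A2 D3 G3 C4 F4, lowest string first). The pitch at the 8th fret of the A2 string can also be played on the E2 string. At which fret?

13

Fret 8 on A2 is MIDI 45 + 8 = 53 (F3). On the E2 string (open MIDI 40), that pitch is 53 − 40 = fret 13.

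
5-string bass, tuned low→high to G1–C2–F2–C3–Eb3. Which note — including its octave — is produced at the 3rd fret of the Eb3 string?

Gb3

The open Eb3 string plus 3 semitones: Eb–E–F–Gb.
No B→C boundary is crossed, so the octave stays at 3.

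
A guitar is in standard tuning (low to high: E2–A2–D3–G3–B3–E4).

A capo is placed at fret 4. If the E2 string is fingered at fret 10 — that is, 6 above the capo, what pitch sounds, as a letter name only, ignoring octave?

D

The capo raises the open E2 by 4 semitones to G#2; fretting 6 more gives E2 + 4 + 6 = E2 + 10 semitones, landing on D.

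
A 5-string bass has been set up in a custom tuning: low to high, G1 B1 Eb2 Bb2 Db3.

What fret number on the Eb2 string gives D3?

11

D3 is 11 semitones above the open Eb2 (Eb–E–F–Gb–…–C–Db–D), so it sits at fret 11.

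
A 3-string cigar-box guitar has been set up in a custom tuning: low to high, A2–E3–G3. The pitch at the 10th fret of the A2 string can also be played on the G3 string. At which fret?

Fret 10 on A2 is MIDI 45 + 10 = 55 (G3). On the G3 string (open MIDI 55), that pitch is 55 − 55 = fret 0.

0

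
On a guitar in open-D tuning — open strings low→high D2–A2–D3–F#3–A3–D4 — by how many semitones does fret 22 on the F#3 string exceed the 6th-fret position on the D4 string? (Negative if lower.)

F#3 at fret 22 → E5 (MIDI 76); D4 at fret 6 → G#4 (MIDI 68).
76 − 68 = 8, so the two pitches are 8 semitones apart.

8 semitones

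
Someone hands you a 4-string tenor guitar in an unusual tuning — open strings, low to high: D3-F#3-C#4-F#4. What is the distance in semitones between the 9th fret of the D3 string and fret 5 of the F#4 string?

D3 at fret 9 → B3 (MIDI 59); F#4 at fret 5 → B4 (MIDI 71).
59 − 71 = -12, so the two pitches are 12 semitones apart, with B4 the higher.

12 semitones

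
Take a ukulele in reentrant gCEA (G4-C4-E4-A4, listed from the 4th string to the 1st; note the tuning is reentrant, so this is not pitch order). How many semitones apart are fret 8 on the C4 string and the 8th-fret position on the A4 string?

C4 at fret 8 → G♯4 (MIDI 68); A4 at fret 8 → F5 (MIDI 77).
68 − 77 = -9, so the two pitches are 9 semitones apart, with F5 the higher.

9 semitones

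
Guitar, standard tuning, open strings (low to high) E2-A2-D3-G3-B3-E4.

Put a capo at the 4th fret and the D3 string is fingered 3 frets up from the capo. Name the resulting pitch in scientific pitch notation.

The capo raises the open D3 by 4 semitones to F#3; fretting 3 more gives D3 + 4 + 3 = D3 + 7 semitones = A3.

A3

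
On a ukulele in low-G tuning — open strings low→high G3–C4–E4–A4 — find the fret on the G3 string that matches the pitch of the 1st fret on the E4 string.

10

Fret 1 on E4 is MIDI 64 + 1 = 65 (F4). On the G3 string (open MIDI 55), that pitch is 65 − 55 = fret 10.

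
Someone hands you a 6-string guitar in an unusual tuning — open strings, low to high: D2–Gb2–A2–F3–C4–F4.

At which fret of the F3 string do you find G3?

G3 is 2 semitones above the open F3 (F–Gb–G), so it sits at fret 2.

2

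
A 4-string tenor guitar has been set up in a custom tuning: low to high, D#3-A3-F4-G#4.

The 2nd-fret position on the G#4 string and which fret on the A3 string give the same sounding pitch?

G#4 at fret 2 is G#4 + 2 semitones = A#4.
The open A3 string is 11 semitones below the open G#4, so the same pitch on the A3 string lies at fret 2 + 11 = 13.

13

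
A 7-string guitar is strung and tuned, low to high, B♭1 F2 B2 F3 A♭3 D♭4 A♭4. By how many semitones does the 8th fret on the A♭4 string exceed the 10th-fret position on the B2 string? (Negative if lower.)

19 semitones

A♭4 at fret 8 → E5 (MIDI 76); B2 at fret 10 → A3 (MIDI 57).
76 − 57 = 19, so the two pitches are 19 semitones apart.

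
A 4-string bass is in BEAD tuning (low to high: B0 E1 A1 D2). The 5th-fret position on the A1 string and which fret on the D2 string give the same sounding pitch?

0

A1 at fret 5 is A1 + 5 semitones = D2.
The open D2 string is 5 semitones above the open A1, so the same pitch on the D2 string lies at fret 5 − 5 = 0.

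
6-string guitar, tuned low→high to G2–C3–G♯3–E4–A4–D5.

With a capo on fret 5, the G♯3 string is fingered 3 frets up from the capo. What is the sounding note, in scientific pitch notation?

The capo raises the open G♯3 by 5 semitones to C♯4; fretting 3 more gives G♯3 + 5 + 3 = G♯3 + 8 semitones = E4.

E4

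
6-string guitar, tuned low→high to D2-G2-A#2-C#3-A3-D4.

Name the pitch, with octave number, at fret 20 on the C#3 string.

Each fret is one semitone, so C#3 + 20 = A4.

A4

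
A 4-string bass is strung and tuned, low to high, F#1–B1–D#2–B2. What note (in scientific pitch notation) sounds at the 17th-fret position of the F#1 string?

F#1 is MIDI 30. Adding 17 gives 47, which is B2.

B2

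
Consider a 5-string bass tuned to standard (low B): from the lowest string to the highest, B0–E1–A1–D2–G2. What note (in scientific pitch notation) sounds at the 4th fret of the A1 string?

A1 is MIDI 33. Adding 4 gives 37, which is C#2.

C#2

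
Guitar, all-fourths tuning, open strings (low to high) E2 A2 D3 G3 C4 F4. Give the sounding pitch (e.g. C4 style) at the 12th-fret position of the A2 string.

A3

The open A2 string plus 12 semitones: A–A#–B–C–…–G–G#–A.
The walk passes from B into C once, so the octave number goes from 2 to 3.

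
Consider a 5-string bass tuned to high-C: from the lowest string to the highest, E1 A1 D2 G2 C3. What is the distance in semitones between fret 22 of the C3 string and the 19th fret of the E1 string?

23 semitones

C3 at fret 22 → A#4 (MIDI 70); E1 at fret 19 → B2 (MIDI 47).
70 − 47 = 23, so the two pitches are 23 semitones apart, with A#4 the higher.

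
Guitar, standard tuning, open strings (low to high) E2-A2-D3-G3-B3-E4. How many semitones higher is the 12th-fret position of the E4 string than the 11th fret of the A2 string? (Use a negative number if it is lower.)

20 semitones

E4 at fret 12 → E5 (MIDI 76); A2 at fret 11 → G#3 (MIDI 56).
76 − 56 = 20, so the two pitches are 20 semitones apart.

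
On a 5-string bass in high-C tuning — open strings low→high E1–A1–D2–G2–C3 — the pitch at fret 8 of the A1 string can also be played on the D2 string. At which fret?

A1 at fret 8 is A1 + 8 semitones = F2.
The open D2 string is 5 semitones above the open A1, so the same pitch on the D2 string lies at fret 8 − 5 = 3.

3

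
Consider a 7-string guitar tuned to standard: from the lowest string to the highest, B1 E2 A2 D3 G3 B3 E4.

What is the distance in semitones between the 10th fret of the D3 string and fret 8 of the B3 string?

7 semitones

D3 at fret 10 → C4 (MIDI 60); B3 at fret 8 → G4 (MIDI 67).
60 − 67 = -7, so the two pitches are 7 semitones apart, with G4 the higher.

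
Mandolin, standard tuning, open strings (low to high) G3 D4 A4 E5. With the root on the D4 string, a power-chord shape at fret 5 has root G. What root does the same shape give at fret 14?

E

Moving from fret 5 to fret 14 shifts the root by 9 semitones.
G up 9 semitones is E.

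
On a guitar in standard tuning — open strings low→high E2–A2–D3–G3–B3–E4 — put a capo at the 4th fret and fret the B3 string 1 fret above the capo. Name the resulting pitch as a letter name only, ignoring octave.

The capo raises the open B3 by 4 semitones to D#4; fretting 1 more gives B3 + 4 + 1 = B3 + 5 semitones, landing on E.

E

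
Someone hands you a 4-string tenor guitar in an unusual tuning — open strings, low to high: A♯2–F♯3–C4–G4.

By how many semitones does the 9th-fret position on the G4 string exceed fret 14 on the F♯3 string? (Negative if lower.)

8 semitones

G4 at fret 9 → E5 (MIDI 76); F♯3 at fret 14 → G♯4 (MIDI 68).
76 − 68 = 8, so the two pitches are 8 semitones apart.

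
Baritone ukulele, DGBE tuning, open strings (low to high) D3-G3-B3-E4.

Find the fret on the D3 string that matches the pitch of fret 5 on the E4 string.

Fret 5 on E4 is MIDI 64 + 5 = 69 (A4). On the D3 string (open MIDI 50), that pitch is 69 − 50 = fret 19.

19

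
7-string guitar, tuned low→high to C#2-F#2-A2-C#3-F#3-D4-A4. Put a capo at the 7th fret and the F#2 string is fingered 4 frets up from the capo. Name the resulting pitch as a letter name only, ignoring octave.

F

The capo raises the open F#2 by 7 semitones to C#3; fretting 4 more gives F#2 + 7 + 4 = F#2 + 11 semitones, landing on F.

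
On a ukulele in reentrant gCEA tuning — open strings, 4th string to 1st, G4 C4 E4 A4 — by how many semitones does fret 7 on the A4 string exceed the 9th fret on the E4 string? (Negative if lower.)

3 semitones

A4 at fret 7 → E5 (MIDI 76); E4 at fret 9 → C#5 (MIDI 73).
76 − 73 = 3, so the two pitches are 3 semitones apart.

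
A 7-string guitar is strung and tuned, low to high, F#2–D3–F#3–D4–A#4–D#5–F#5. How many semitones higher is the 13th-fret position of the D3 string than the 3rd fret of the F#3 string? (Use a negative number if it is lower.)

D3 at fret 13 → D#4 (MIDI 63); F#3 at fret 3 → A3 (MIDI 57).
63 − 57 = 6, so the two pitches are 6 semitones apart.

6 semitones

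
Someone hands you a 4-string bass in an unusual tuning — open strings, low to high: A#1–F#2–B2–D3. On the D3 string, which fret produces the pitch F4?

15

F4 is 15 semitones above the open D3 (D–D#–E–F–…–D#–E–F), so it sits at fret 15.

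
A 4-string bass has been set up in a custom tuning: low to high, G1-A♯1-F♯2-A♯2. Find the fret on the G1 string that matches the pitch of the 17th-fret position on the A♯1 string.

A♯1 at fret 17 is A♯1 + 17 semitones = D♯3.
The open G1 string is 3 semitones below the open A♯1, so the same pitch on the G1 string lies at fret 17 + 3 = 20.

20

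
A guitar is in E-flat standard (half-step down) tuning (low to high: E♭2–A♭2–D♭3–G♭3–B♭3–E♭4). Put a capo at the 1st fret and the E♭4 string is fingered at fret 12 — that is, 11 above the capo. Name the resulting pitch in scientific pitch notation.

E♭5

The capo raises the open E♭4 by 1 semitone to E4; fretting 11 more gives E♭4 + 1 + 11 = E♭4 + 12 semitones = E♭5.
(Also written D♯.)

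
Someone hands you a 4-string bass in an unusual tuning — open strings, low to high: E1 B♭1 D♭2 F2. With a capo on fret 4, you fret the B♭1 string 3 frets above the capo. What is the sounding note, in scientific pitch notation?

The capo raises the open B♭1 by 4 semitones to D2; fretting 3 more gives B♭1 + 4 + 3 = B♭1 + 7 semitones = F2.

F2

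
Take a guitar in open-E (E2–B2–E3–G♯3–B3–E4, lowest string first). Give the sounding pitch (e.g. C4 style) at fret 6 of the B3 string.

The open B3 string plus 6 semitones: B–C–C#–D–D#–E–F.
The walk passes from B into C once, so the octave number goes from 3 to 4.

F4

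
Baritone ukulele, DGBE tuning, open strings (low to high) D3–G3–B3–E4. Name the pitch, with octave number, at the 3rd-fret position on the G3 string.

A#3

G3 is MIDI 55. Adding 3 gives 58, which is A#3.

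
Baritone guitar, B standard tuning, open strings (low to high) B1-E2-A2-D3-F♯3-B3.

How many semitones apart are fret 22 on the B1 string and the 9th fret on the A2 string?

B1 at fret 22 → A3 (MIDI 57); A2 at fret 9 → F♯3 (MIDI 54).
57 − 54 = 3, so the two pitches are 3 semitones apart, with A3 the higher.

3 semitones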